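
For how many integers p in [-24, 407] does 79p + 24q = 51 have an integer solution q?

gcd(79, 24) = 1.
By Bézout, 79*(7) + 24*(-23) = 1.
Particular solution: (21, -67).
General solution: p = 21 + 24t, q = -67 - 79t for integer t.
-24 ≤ 21 + 24t ≤ 407 gives t ∈ [-1, 16], which is 18 values.

18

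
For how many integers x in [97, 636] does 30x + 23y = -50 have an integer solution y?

gcd(30, 23) = 1  (30 = 1*23 + 7, 23 = 3*7 + 2, 7 = 3*2 + 1, 2 = 2*1).
Back-substituting, 30*(10) + 23*(-13) = 1.
Scale by -50: particular solution (-500, 650); reduce x mod 23: (6, -10).
General solution: x = 6 + 23t, y = -10 - 30t for integer t.
97 ≤ 6 + 23t ≤ 636 gives t ∈ [4, 27], which is 24 values.

24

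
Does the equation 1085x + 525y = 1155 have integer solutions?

yes

gcd(1085, 525) = 35  (1085 = 2*525 + 35, 525 = 15*35).
35 divides 1155, so integer solutions exist.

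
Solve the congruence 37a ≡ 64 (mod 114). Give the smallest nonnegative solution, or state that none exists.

88

gcd(114, 37) = 1  (114 = 3·37 + 3, 37 = 12·3 + 1, 3 = 3·1).
1 divides 64, so solutions exist.
Back-substituting, 37·(37) + 114·(-12) = 1.
So 37·(37) ≡ 1 (mod 114); multiply by 64: a ≡ 2368 (mod 114).
Smallest nonnegative: a = 2368 mod 114 = 88.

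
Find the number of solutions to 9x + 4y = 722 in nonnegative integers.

20

gcd(9, 4):
  9 = 2×4 + 1
  4 = 4×1
so gcd(9, 4) = 1.
Back-substitute for Bézout coefficients:
  1 = 9 - 2×4
  ... = 9×(1) + 4×(-2)
Scale by 722: one solution is (722, -1444). Reduce x mod 4: (2, 176).
General: x = 2 + 4t, y = 176 - 9t.
x ≥ 0 ⇒ t ≥ 0; y ≥ 0 ⇒ t ≤ 19. So t ∈ [0, 19]: 20 solutions.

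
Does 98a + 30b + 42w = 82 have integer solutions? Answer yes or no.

yes

gcd(98, 30) = 2  (98 = 3×30 + 8, 30 = 3×8 + 6, 8 = 1×6 + 2, 6 = 3×2).
gcd(2, 42) = 2.
2 divides 82, so integer solutions exist.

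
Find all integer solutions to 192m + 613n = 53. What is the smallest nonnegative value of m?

gcd(613, 192) = 1.
1 divides 53, so solutions exist.
By Bézout, 192×(265) + 613×(-83) = 1.
Scale by 53/1 = 53: (m₀, n₀) = (14045, -4399).
General solution: m = 14045 + 613t, n = -4399 - 192t for integer t.
m ≥ 0: smallest is 14045 mod 613 = 559 (at t = -22), with n = -175.

559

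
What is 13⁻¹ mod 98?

gcd(98, 13) = 1.
By Bézout, 13·(-15) + 98·(2) = 1.
So 13·-15 ≡ 1 (mod 98), and -15 mod 98 = 83.

83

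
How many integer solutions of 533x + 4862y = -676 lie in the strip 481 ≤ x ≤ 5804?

14

gcd(4862, 533) = 13  (4862 = 9*533 + 65, 533 = 8*65 + 13, 65 = 5*13).
Back-substituting, 533*(73) + 4862*(-8) = 13.
Scale by -52: particular solution (-3796, 416); reduce x mod 374: (318, -35).
General solution: x = 318 + 374t, y = -35 - 41t for integer t.
481 ≤ 318 + 374t ≤ 5804 gives t ∈ [1, 14], which is 14 values.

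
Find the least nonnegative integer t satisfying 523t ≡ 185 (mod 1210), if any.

315

gcd(1210, 523) = 1.
1 divides 185, so solutions exist.
By Bézout, 523×(-273) + 1210×(118) = 1.
So 523×(-273) ≡ 1 (mod 1210); multiply by 185: t ≡ -50505 (mod 1210).
Smallest nonnegative: t = -50505 mod 1210 = 315.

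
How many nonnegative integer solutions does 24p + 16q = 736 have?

gcd(24, 16) = 8  (24 = 1*16 + 8, 16 = 2*8).
Back-substituting, 24*(1) + 16*(-1) = 8.
Scale by 92: one solution is (92, -92). Reduce p mod 2: (0, 46).
General: p = 0 + 2t, q = 46 - 3t.
p ≥ 0 ⇒ t ≥ 0; q ≥ 0 ⇒ t ≤ 15. So t ∈ [0, 15]: 16 solutions.

16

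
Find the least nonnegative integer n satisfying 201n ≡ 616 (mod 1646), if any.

650

gcd(1646, 201) = 1  (1646 = 8*201 + 38, 201 = 5*38 + 11, 38 = 3*11 + 5, 11 = 2*5 + 1, 5 = 5*1).
1 divides 616, so solutions exist.
Back-substituting, 201*(303) + 1646*(-37) = 1.
So 201*(303) ≡ 1 (mod 1646); multiply by 616: n ≡ 186648 (mod 1646).
Smallest nonnegative: n = 186648 mod 1646 = 650.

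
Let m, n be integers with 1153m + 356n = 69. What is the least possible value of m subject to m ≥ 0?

gcd(1153, 356):
  1153 = 3*356 + 85
  356 = 4*85 + 16
  85 = 5*16 + 5
  16 = 3*5 + 1
  5 = 5*1
so gcd(1153, 356) = 1.
1 divides 69, so solutions exist.
Back-substitute for Bézout coefficients:
  1 = 16 - 3*5
  ... = 1153*(-67) + 356*(217)
Scale by 69/1 = 69: (m₀, n₀) = (-4623, 14973).
General solution: m = -4623 + 356t, n = 14973 - 1153t for integer t.
m ≥ 0: smallest is -4623 mod 356 = 5 (at t = 13), with n = -16.

5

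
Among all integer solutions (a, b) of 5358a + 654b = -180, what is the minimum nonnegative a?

gcd(5358, 654) = 6  (5358 = 8×654 + 126, 654 = 5×126 + 24, 126 = 5×24 + 6, 24 = 4×6).
6 divides -180, so solutions exist.
Back-substituting, 5358×(26) + 654×(-213) = 6.
Scale by -180/6 = -30: (a₀, b₀) = (-780, 6390).
General solution: a = -780 + 109t, b = 6390 - 893t for integer t.
a ≥ 0: smallest is -780 mod 109 = 92 (at t = 8), with b = -754.

92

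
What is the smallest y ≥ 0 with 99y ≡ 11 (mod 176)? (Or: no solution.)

9

gcd(176, 99):
  176 = 1*99 + 77
  99 = 1*77 + 22
  77 = 3*22 + 11
  22 = 2*11
so gcd(176, 99) = 11.
11 divides 11, so solutions exist.
Back-substitute for Bézout coefficients:
  11 = 77 - 3*22
  ... = 99*(-7) + 176*(4)
So 99*(-7) ≡ 11 (mod 176); multiply by 1: y ≡ -7 (mod 16).
Smallest nonnegative: y = -7 mod 16 = 9.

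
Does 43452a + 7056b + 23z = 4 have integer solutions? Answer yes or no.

gcd(43452, 7056) = 36  (43452 = 6×7056 + 1116, 7056 = 6×1116 + 360, 1116 = 3×360 + 36, 360 = 10×36).
gcd(36, 23) = 1.
1 divides 4, so integer solutions exist.

yes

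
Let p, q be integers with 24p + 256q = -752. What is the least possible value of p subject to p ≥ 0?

gcd(256, 24):
  256 = 10·24 + 16
  24 = 1·16 + 8
  16 = 2·8
so gcd(256, 24) = 8.
8 divides -752, so solutions exist.
Back-substitute for Bézout coefficients:
  8 = 24 - 1·16
  ... = 24·(11) + 256·(-1)
Scale by -752/8 = -94: (p₀, q₀) = (-1034, 94).
General solution: p = -1034 + 32t, q = 94 - 3t for integer t.
p ≥ 0: smallest is -1034 mod 32 = 22 (at t = 33), with q = -5.

22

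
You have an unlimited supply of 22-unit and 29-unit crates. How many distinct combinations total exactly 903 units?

Need nonnegative integers with 22j + 29k = 903.
gcd(22, 29) = 1, and 22·(4) + 29·(-3) = 1.
So (j₀, k₀) = (3612, -2709); general j = 3612 + 29t, k = -2709 - 22t.
j ≥ 0 ⇒ t ≥ -124; k ≥ 0 ⇒ t ≤ -124. That's 1 value of t.

1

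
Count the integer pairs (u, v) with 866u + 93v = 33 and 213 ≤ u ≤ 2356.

gcd(866, 93) = 1  (866 = 9×93 + 29, 93 = 3×29 + 6, 29 = 4×6 + 5, 6 = 1×5 + 1, 5 = 5×1).
Back-substituting, 866×(-16) + 93×(149) = 1.
Scale by 33: particular solution (-528, 4917); reduce u mod 93: (30, -279).
General solution: u = 30 + 93t, v = -279 - 866t for integer t.
213 ≤ 30 + 93t ≤ 2356 gives t ∈ [2, 25], which is 24 values.

24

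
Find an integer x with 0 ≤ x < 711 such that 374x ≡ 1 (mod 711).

173

gcd(711, 374):
  711 = 1·374 + 337
  374 = 1·337 + 37
  337 = 9·37 + 4
  37 = 9·4 + 1
  4 = 4·1
so gcd(711, 374) = 1.
Back-substitute for Bézout coefficients:
  1 = 37 - 9·4
  ... = 374·(173) + 711·(-91)
So 374·173 ≡ 1 (mod 711), and 173 mod 711 = 173.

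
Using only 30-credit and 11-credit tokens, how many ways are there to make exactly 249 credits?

Need nonnegative integers with 30j + 11k = 249.
gcd(30, 11) = 1, and 30·(-4) + 11·(11) = 1.
So (j₀, k₀) = (-996, 2739); general j = -996 + 11t, k = 2739 - 30t.
j ≥ 0 ⇒ t ≥ 91; k ≥ 0 ⇒ t ≤ 91. That's 1 value of t.

1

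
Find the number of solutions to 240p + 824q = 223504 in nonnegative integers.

gcd(824, 240) = 8.
By Bézout, 240×(-24) + 824×(7) = 8.
One solution: (18, 266).
General: p = 18 + 103t, q = 266 - 30t.
p ≥ 0 ⇒ t ≥ 0; q ≥ 0 ⇒ t ≤ 8. So t ∈ [0, 8]: 9 solutions.

9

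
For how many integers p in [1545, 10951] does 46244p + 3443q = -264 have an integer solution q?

gcd(46244, 3443) = 11  (46244 = 13·3443 + 1485, 3443 = 2·1485 + 473, 1485 = 3·473 + 66, 473 = 7·66 + 11, 66 = 6·11).
Back-substituting, 46244·(-51) + 3443·(685) = 11.
Scale by -24: particular solution (1224, -16440); reduce p mod 313: (285, -3828).
General solution: p = 285 + 313t, q = -3828 - 4204t for integer t.
1545 ≤ 285 + 313t ≤ 10951 gives t ∈ [5, 34], which is 30 values.

30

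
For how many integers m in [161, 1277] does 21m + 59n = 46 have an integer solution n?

19

gcd(59, 21) = 1  (59 = 2×21 + 17, 21 = 1×17 + 4, 17 = 4×4 + 1, 4 = 4×1).
Back-substituting, 21×(-14) + 59×(5) = 1.
Scale by 46: particular solution (-644, 230); reduce m mod 59: (5, -1).
General solution: m = 5 + 59t, n = -1 - 21t for integer t.
161 ≤ 5 + 59t ≤ 1277 gives t ∈ [3, 21], which is 19 values.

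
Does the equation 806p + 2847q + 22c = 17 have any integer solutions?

yes

gcd(2847, 806) = 13.
gcd(13, 22) = 1.
1 divides 17, so integer solutions exist.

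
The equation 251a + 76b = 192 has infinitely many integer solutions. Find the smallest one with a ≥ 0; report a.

48

gcd(251, 76) = 1.
1 divides 192, so solutions exist.
By Bézout, 251·(-33) + 76·(109) = 1.
Scale by 192/1 = 192: (a₀, b₀) = (-6336, 20928).
General solution: a = -6336 + 76t, b = 20928 - 251t for integer t.
a ≥ 0: smallest is -6336 mod 76 = 48 (at t = 84), with b = -156.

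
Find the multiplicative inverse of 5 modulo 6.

5

gcd(6, 5) = 1.
By Bézout, 5*(-1) + 6*(1) = 1.
So 5*-1 ≡ 1 (mod 6), and -1 mod 6 = 5.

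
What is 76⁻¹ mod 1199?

gcd(1199, 76) = 1.
By Bézout, 76×(142) + 1199×(-9) = 1.
So 76×142 ≡ 1 (mod 1199), and 142 mod 1199 = 142.

142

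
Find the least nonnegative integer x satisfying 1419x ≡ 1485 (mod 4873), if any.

gcd(4873, 1419):
  4873 = 3*1419 + 616
  1419 = 2*616 + 187
  616 = 3*187 + 55
  187 = 3*55 + 22
  55 = 2*22 + 11
  22 = 2*11
so gcd(4873, 1419) = 11.
11 divides 1485, so solutions exist.
Back-substitute for Bézout coefficients:
  11 = 55 - 2*22
  ... = 1419*(-182) + 4873*(53)
So 1419*(-182) ≡ 11 (mod 4873); multiply by 135: x ≡ -24570 (mod 443).
Smallest nonnegative: x = -24570 mod 443 = 238.

238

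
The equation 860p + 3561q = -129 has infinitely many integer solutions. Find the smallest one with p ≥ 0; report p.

gcd(3561, 860) = 1  (3561 = 4·860 + 121, 860 = 7·121 + 13, 121 = 9·13 + 4, 13 = 3·4 + 1, 4 = 4·1).
1 divides -129, so solutions exist.
Back-substituting, 860·(824) + 3561·(-199) = 1.
Scale by -129/1 = -129: (p₀, q₀) = (-106296, 25671).
General solution: p = -106296 + 3561t, q = 25671 - 860t for integer t.
p ≥ 0: smallest is -106296 mod 3561 = 534 (at t = 30), with q = -129.

534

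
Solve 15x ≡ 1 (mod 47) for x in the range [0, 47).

22

gcd(47, 15) = 1.
By Bézout, 15·(22) + 47·(-7) = 1.
So 15·22 ≡ 1 (mod 47), and 22 mod 47 = 22.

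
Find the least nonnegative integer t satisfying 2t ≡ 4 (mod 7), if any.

gcd(7, 2):
  7 = 3*2 + 1
  2 = 2*1
so gcd(7, 2) = 1.
1 divides 4, so solutions exist.
Back-substitute for Bézout coefficients:
  1 = 7 - 3*2
  ... = 2*(-3) + 7*(1)
So 2*(-3) ≡ 1 (mod 7); multiply by 4: t ≡ -12 (mod 7).
Smallest nonnegative: t = -12 mod 7 = 2.

2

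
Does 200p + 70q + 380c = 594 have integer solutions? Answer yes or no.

no

gcd(200, 70) = 10  (200 = 2*70 + 60, 70 = 1*60 + 10, 60 = 6*10).
gcd(10, 380) = 10.
10 does not divide 594 (remainder 4), so no integer solutions.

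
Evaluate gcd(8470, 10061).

1

gcd(10061, 8470):
  10061 = 1×8470 + 1591
  8470 = 5×1591 + 515
  1591 = 3×515 + 46
  515 = 11×46 + 9
  46 = 5×9 + 1
  9 = 9×1
so gcd(10061, 8470) = 1.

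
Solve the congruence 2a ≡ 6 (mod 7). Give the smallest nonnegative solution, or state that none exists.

3

gcd(7, 2):
  7 = 3·2 + 1
  2 = 2·1
so gcd(7, 2) = 1.
1 divides 6, so solutions exist.
Back-substitute for Bézout coefficients:
  1 = 7 - 3·2
  ... = 2·(-3) + 7·(1)
So 2·(-3) ≡ 1 (mod 7); multiply by 6: a ≡ -18 (mod 7).
Smallest nonnegative: a = -18 mod 7 = 3.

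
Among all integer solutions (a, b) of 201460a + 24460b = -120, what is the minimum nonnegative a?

gcd(201460, 24460) = 20  (201460 = 8×24460 + 5780, 24460 = 4×5780 + 1340, 5780 = 4×1340 + 420, 1340 = 3×420 + 80, 420 = 5×80 + 20, 80 = 4×20).
20 divides -120, so solutions exist.
Back-substituting, 201460×(292) + 24460×(-2405) = 20.
Scale by -120/20 = -6: (a₀, b₀) = (-1752, 14430).
General solution: a = -1752 + 1223t, b = 14430 - 10073t for integer t.
a ≥ 0: smallest is -1752 mod 1223 = 694 (at t = 2), with b = -5716.

694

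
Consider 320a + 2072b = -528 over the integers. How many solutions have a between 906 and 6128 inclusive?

gcd(2072, 320):
  2072 = 6*320 + 152
  320 = 2*152 + 16
  152 = 9*16 + 8
  16 = 2*8
so gcd(2072, 320) = 8.
Back-substitute for Bézout coefficients:
  8 = 152 - 9*16
  ... = 320*(-123) + 2072*(19)
Scale by -66: particular solution (8118, -1254); reduce a mod 259: (89, -14).
General solution: a = 89 + 259t, b = -14 - 40t for integer t.
906 ≤ 89 + 259t ≤ 6128 gives t ∈ [4, 23], which is 20 values.

20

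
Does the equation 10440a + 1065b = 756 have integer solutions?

gcd(10440, 1065) = 15  (10440 = 9*1065 + 855, 1065 = 1*855 + 210, 855 = 4*210 + 15, 210 = 14*15).
15 does not divide 756 (remainder 6), so no integer solutions.

no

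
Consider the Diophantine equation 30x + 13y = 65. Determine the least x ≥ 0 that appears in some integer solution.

gcd(30, 13) = 1.
1 divides 65, so solutions exist.
By Bézout, 30·(-3) + 13·(7) = 1.
Scale by 65/1 = 65: (x₀, y₀) = (-195, 455).
General solution: x = -195 + 13t, y = 455 - 30t for integer t.
x ≥ 0: smallest is -195 mod 13 = 0 (at t = 15), with y = 5.

0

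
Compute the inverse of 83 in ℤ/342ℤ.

gcd(342, 83) = 1.
By Bézout, 83·(-103) + 342·(25) = 1.
So 83·-103 ≡ 1 (mod 342), and -103 mod 342 = 239.

239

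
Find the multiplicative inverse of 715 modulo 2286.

gcd(2286, 715):
  2286 = 3×715 + 141
  715 = 5×141 + 10
  141 = 14×10 + 1
  10 = 10×1
so gcd(2286, 715) = 1.
Back-substitute for Bézout coefficients:
  1 = 141 - 14×10
  ... = 715×(-227) + 2286×(71)
So 715×-227 ≡ 1 (mod 2286), and -227 mod 2286 = 2059.

2059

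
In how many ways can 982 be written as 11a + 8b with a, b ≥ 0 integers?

11

gcd(11, 8):
  11 = 1×8 + 3
  8 = 2×3 + 2
  3 = 1×2 + 1
  2 = 2×1
so gcd(11, 8) = 1.
Back-substitute for Bézout coefficients:
  1 = 3 - 1×2
  ... = 11×(3) + 8×(-4)
Scale by 982: one solution is (2946, -3928). Reduce a mod 8: (2, 120).
General: a = 2 + 8t, b = 120 - 11t.
a ≥ 0 ⇒ t ≥ 0; b ≥ 0 ⇒ t ≤ 10. So t ∈ [0, 10]: 11 solutions.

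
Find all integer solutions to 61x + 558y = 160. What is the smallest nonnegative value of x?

gcd(558, 61) = 1.
1 divides 160, so solutions exist.
By Bézout, 61·(247) + 558·(-27) = 1.
Scale by 160/1 = 160: (x₀, y₀) = (39520, -4320).
General solution: x = 39520 + 558t, y = -4320 - 61t for integer t.
x ≥ 0: smallest is 39520 mod 558 = 460 (at t = -70), with y = -50.

460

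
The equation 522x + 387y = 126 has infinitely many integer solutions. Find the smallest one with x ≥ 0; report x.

21

gcd(522, 387) = 9  (522 = 1×387 + 135, 387 = 2×135 + 117, 135 = 1×117 + 18, 117 = 6×18 + 9, 18 = 2×9).
9 divides 126, so solutions exist.
Back-substituting, 522×(-20) + 387×(27) = 9.
Scale by 126/9 = 14: (x₀, y₀) = (-280, 378).
General solution: x = -280 + 43t, y = 378 - 58t for integer t.
x ≥ 0: smallest is -280 mod 43 = 21 (at t = 7), with y = -28.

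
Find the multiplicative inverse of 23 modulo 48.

gcd(48, 23) = 1  (48 = 2×23 + 2, 23 = 11×2 + 1, 2 = 2×1).
Back-substituting, 23×(23) + 48×(-11) = 1.
So 23×23 ≡ 1 (mod 48), and 23 mod 48 = 23.

23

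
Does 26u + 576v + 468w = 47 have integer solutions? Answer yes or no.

gcd(576, 26) = 2  (576 = 22·26 + 4, 26 = 6·4 + 2, 4 = 2·2).
gcd(2, 468) = 2.
2 does not divide 47 (remainder 1), so no integer solutions.

no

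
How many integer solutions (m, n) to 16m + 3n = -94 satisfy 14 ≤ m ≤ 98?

gcd(16, 3) = 1.
By Bézout, 16×(1) + 3×(-5) = 1.
Particular solution: (2, -42).
General solution: m = 2 + 3t, n = -42 - 16t for integer t.
14 ≤ 2 + 3t ≤ 98 gives t ∈ [4, 32], which is 29 values.

29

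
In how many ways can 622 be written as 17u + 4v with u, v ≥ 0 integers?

gcd(17, 4) = 1  (17 = 4·4 + 1, 4 = 4·1).
Back-substituting, 17·(1) + 4·(-4) = 1.
Scale by 622: one solution is (622, -2488). Reduce u mod 4: (2, 147).
General: u = 2 + 4t, v = 147 - 17t.
u ≥ 0 ⇒ t ≥ 0; v ≥ 0 ⇒ t ≤ 8. So t ∈ [0, 8]: 9 solutions.

9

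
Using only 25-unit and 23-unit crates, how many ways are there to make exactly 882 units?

Need nonnegative integers with 25j + 23k = 882.
gcd(25, 23) = 1, and 25·(-11) + 23·(12) = 1.
So (j₀, k₀) = (-9702, 10584); general j = -9702 + 23t, k = 10584 - 25t.
j ≥ 0 ⇒ t ≥ 422; k ≥ 0 ⇒ t ≤ 423. That's 2 values of t.

2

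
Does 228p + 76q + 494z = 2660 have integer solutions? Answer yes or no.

gcd(228, 76) = 76.
gcd(76, 494) = 38.
38 divides 2660, so integer solutions exist.

yes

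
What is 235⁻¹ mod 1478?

gcd(1478, 235) = 1.
By Bézout, 235×(239) + 1478×(-38) = 1.
So 235×239 ≡ 1 (mod 1478), and 239 mod 1478 = 239.

239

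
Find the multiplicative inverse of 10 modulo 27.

19

gcd(27, 10):
  27 = 2×10 + 7
  10 = 1×7 + 3
  7 = 2×3 + 1
  3 = 3×1
so gcd(27, 10) = 1.
Back-substitute for Bézout coefficients:
  1 = 7 - 2×3
  ... = 10×(-8) + 27×(3)
So 10×-8 ≡ 1 (mod 27), and -8 mod 27 = 19.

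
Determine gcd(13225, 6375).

25

gcd(13225, 6375) = 25  (13225 = 2·6375 + 475, 6375 = 13·475 + 200, 475 = 2·200 + 75, 200 = 2·75 + 50, 75 = 1·50 + 25, 50 = 2·25).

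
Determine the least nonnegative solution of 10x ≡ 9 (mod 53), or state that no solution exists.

gcd(53, 10):
  53 = 5×10 + 3
  10 = 3×3 + 1
  3 = 3×1
so gcd(53, 10) = 1.
1 divides 9, so solutions exist.
Back-substitute for Bézout coefficients:
  1 = 10 - 3×3
  ... = 10×(16) + 53×(-3)
So 10×(16) ≡ 1 (mod 53); multiply by 9: x ≡ 144 (mod 53).
Smallest nonnegative: x = 144 mod 53 = 38.

38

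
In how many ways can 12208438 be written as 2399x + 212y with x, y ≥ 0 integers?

24

gcd(2399, 212) = 1  (2399 = 11·212 + 67, 212 = 3·67 + 11, 67 = 6·11 + 1, 11 = 11·1).
Back-substituting, 2399·(19) + 212·(-215) = 1.
Scale by 12208438: one solution is (231960322, -2624814170). Reduce x mod 212: (98, 56478).
General: x = 98 + 212t, y = 56478 - 2399t.
x ≥ 0 ⇒ t ≥ 0; y ≥ 0 ⇒ t ≤ 23. So t ∈ [0, 23]: 24 solutions.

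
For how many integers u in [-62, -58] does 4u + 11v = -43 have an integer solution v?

gcd(11, 4):
  11 = 2×4 + 3
  4 = 1×3 + 1
  3 = 3×1
so gcd(11, 4) = 1.
Back-substitute for Bézout coefficients:
  1 = 4 - 1×3
  ... = 4×(3) + 11×(-1)
Scale by -43: particular solution (-129, 43); reduce u mod 11: (3, -5).
General solution: u = 3 + 11t, v = -5 - 4t for integer t.
-62 ≤ 3 + 11t ≤ -58 gives t ∈ [-5, -6], which is 0 values.

0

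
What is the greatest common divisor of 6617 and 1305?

gcd(6617, 1305):
  6617 = 5×1305 + 92
  1305 = 14×92 + 17
  92 = 5×17 + 7
  17 = 2×7 + 3
  7 = 2×3 + 1
  3 = 3×1
so gcd(6617, 1305) = 1.

1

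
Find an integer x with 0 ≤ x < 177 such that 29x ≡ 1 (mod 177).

116

gcd(177, 29) = 1.
By Bézout, 29*(-61) + 177*(10) = 1.
So 29*-61 ≡ 1 (mod 177), and -61 mod 177 = 116.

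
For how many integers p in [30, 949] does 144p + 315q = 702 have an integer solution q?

26

gcd(315, 144) = 9  (315 = 2×144 + 27, 144 = 5×27 + 9, 27 = 3×9).
Back-substituting, 144×(11) + 315×(-5) = 9.
Scale by 78: particular solution (858, -390); reduce p mod 35: (18, -6).
General solution: p = 18 + 35t, q = -6 - 16t for integer t.
30 ≤ 18 + 35t ≤ 949 gives t ∈ [1, 26], which is 26 values.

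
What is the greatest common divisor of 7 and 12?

1

gcd(12, 7):
  12 = 1*7 + 5
  7 = 1*5 + 2
  5 = 2*2 + 1
  2 = 2*1
so gcd(12, 7) = 1.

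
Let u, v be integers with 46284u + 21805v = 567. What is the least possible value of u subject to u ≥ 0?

253

gcd(46284, 21805):
  46284 = 2·21805 + 2674
  21805 = 8·2674 + 413
  2674 = 6·413 + 196
  413 = 2·196 + 21
  196 = 9·21 + 7
  21 = 3·7
so gcd(46284, 21805) = 7.
7 divides 567, so solutions exist.
Back-substitute for Bézout coefficients:
  7 = 196 - 9·21
  ... = 46284·(1003) + 21805·(-2129)
Scale by 567/7 = 81: (u₀, v₀) = (81243, -172449).
General solution: u = 81243 + 3115t, v = -172449 - 6612t for integer t.
u ≥ 0: smallest is 81243 mod 3115 = 253 (at t = -26), with v = -537.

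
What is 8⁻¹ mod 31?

gcd(31, 8) = 1.
By Bézout, 8×(4) + 31×(-1) = 1.
So 8×4 ≡ 1 (mod 31), and 4 mod 31 = 4.

4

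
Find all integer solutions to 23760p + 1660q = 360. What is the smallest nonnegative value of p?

39

gcd(23760, 1660):
  23760 = 14×1660 + 520
  1660 = 3×520 + 100
  520 = 5×100 + 20
  100 = 5×20
so gcd(23760, 1660) = 20.
20 divides 360, so solutions exist.
Back-substitute for Bézout coefficients:
  20 = 520 - 5×100
  ... = 23760×(16) + 1660×(-229)
Scale by 360/20 = 18: (p₀, q₀) = (288, -4122).
General solution: p = 288 + 83t, q = -4122 - 1188t for integer t.
p ≥ 0: smallest is 288 mod 83 = 39 (at t = -3), with q = -558.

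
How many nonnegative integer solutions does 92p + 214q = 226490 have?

23

gcd(214, 92) = 2  (214 = 2×92 + 30, 92 = 3×30 + 2, 30 = 15×2).
Back-substituting, 92×(7) + 214×(-3) = 2.
Scale by 113245: one solution is (792715, -339735). Reduce p mod 107: (59, 1033).
General: p = 59 + 107t, q = 1033 - 46t.
p ≥ 0 ⇒ t ≥ 0; q ≥ 0 ⇒ t ≤ 22. So t ∈ [0, 22]: 23 solutions.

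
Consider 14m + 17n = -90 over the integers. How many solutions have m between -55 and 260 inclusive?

19

gcd(17, 14):
  17 = 1·14 + 3
  14 = 4·3 + 2
  3 = 1·2 + 1
  2 = 2·1
so gcd(17, 14) = 1.
Back-substitute for Bézout coefficients:
  1 = 3 - 1·2
  ... = 14·(-6) + 17·(5)
Scale by -90: particular solution (540, -450); reduce m mod 17: (13, -16).
General solution: m = 13 + 17t, n = -16 - 14t for integer t.
-55 ≤ 13 + 17t ≤ 260 gives t ∈ [-4, 14], which is 19 values.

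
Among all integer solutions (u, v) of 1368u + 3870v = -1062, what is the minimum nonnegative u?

gcd(3870, 1368) = 18  (3870 = 2*1368 + 1134, 1368 = 1*1134 + 234, 1134 = 4*234 + 198, 234 = 1*198 + 36, 198 = 5*36 + 18, 36 = 2*18).
18 divides -1062, so solutions exist.
Back-substituting, 1368*(-99) + 3870*(35) = 18.
Scale by -1062/18 = -59: (u₀, v₀) = (5841, -2065).
General solution: u = 5841 + 215t, v = -2065 - 76t for integer t.
u ≥ 0: smallest is 5841 mod 215 = 36 (at t = -27), with v = -13.

36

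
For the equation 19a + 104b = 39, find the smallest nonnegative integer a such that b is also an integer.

gcd(104, 19):
  104 = 5×19 + 9
  19 = 2×9 + 1
  9 = 9×1
so gcd(104, 19) = 1.
1 divides 39, so solutions exist.
Back-substitute for Bézout coefficients:
  1 = 19 - 2×9
  ... = 19×(11) + 104×(-2)
Scale by 39/1 = 39: (a₀, b₀) = (429, -78).
General solution: a = 429 + 104t, b = -78 - 19t for integer t.
a ≥ 0: smallest is 429 mod 104 = 13 (at t = -4), with b = -2.

13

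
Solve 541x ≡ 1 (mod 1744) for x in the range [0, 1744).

245

gcd(1744, 541):
  1744 = 3×541 + 121
  541 = 4×121 + 57
  121 = 2×57 + 7
  57 = 8×7 + 1
  7 = 7×1
so gcd(1744, 541) = 1.
Back-substitute for Bézout coefficients:
  1 = 57 - 8×7
  ... = 541×(245) + 1744×(-76)
So 541×245 ≡ 1 (mod 1744), and 245 mod 1744 = 245.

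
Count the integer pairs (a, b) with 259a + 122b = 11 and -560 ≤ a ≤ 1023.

13

gcd(259, 122):
  259 = 2*122 + 15
  122 = 8*15 + 2
  15 = 7*2 + 1
  2 = 2*1
so gcd(259, 122) = 1.
Back-substitute for Bézout coefficients:
  1 = 15 - 7*2
  ... = 259*(57) + 122*(-121)
Scale by 11: particular solution (627, -1331); reduce a mod 122: (17, -36).
General solution: a = 17 + 122t, b = -36 - 259t for integer t.
-560 ≤ 17 + 122t ≤ 1023 gives t ∈ [-4, 8], which is 13 values.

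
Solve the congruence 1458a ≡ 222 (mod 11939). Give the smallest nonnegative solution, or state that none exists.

gcd(11939, 1458) = 1  (11939 = 8·1458 + 275, 1458 = 5·275 + 83, 275 = 3·83 + 26, 83 = 3·26 + 5, 26 = 5·5 + 1, 5 = 5·1).
1 divides 222, so solutions exist.
Back-substituting, 1458·(-2301) + 11939·(281) = 1.
So 1458·(-2301) ≡ 1 (mod 11939); multiply by 222: a ≡ -510822 (mod 11939).
Smallest nonnegative: a = -510822 mod 11939 = 2555.

2555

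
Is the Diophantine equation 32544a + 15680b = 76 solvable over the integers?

no

gcd(32544, 15680) = 32  (32544 = 2×15680 + 1184, 15680 = 13×1184 + 288, 1184 = 4×288 + 32, 288 = 9×32).
32 does not divide 76 (remainder 12), so no integer solutions.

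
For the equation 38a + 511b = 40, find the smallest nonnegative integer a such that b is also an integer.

270

gcd(511, 38):
  511 = 13·38 + 17
  38 = 2·17 + 4
  17 = 4·4 + 1
  4 = 4·1
so gcd(511, 38) = 1.
1 divides 40, so solutions exist.
Back-substitute for Bézout coefficients:
  1 = 17 - 4·4
  ... = 38·(-121) + 511·(9)
Scale by 40/1 = 40: (a₀, b₀) = (-4840, 360).
General solution: a = -4840 + 511t, b = 360 - 38t for integer t.
a ≥ 0: smallest is -4840 mod 511 = 270 (at t = 10), with b = -20.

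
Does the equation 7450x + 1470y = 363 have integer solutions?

gcd(7450, 1470) = 10.
10 does not divide 363 (remainder 3), so no integer solutions.

no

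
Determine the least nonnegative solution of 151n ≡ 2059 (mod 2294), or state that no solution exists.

gcd(2294, 151):
  2294 = 15×151 + 29
  151 = 5×29 + 6
  29 = 4×6 + 5
  6 = 1×5 + 1
  5 = 5×1
so gcd(2294, 151) = 1.
1 divides 2059, so solutions exist.
Back-substitute for Bézout coefficients:
  1 = 6 - 1×5
  ... = 151×(395) + 2294×(-26)
So 151×(395) ≡ 1 (mod 2294); multiply by 2059: n ≡ 813305 (mod 2294).
Smallest nonnegative: n = 813305 mod 2294 = 1229.

1229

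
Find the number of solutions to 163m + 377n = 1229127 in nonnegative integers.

20

gcd(377, 163) = 1.
By Bézout, 163·(-37) + 377·(16) = 1.
One solution: (188, 3179).
General: m = 188 + 377t, n = 3179 - 163t.
m ≥ 0 ⇒ t ≥ 0; n ≥ 0 ⇒ t ≤ 19. So t ∈ [0, 19]: 20 solutions.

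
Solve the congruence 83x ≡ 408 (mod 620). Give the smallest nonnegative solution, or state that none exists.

gcd(620, 83):
  620 = 7×83 + 39
  83 = 2×39 + 5
  39 = 7×5 + 4
  5 = 1×4 + 1
  4 = 4×1
so gcd(620, 83) = 1.
1 divides 408, so solutions exist.
Back-substitute for Bézout coefficients:
  1 = 5 - 1×4
  ... = 83×(127) + 620×(-17)
So 83×(127) ≡ 1 (mod 620); multiply by 408: x ≡ 51816 (mod 620).
Smallest nonnegative: x = 51816 mod 620 = 356.

356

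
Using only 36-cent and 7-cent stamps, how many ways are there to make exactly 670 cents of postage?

2

Need nonnegative integers with 36j + 7k = 670.
gcd(36, 7) = 1, and 36·(1) + 7·(-5) = 1.
So (j₀, k₀) = (670, -3350); general j = 670 + 7t, k = -3350 - 36t.
j ≥ 0 ⇒ t ≥ -95; k ≥ 0 ⇒ t ≤ -94. That's 2 values of t.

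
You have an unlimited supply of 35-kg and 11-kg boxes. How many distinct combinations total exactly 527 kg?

1

Need nonnegative integers with 35j + 11k = 527.
gcd(35, 11) = 1, and 35·(-5) + 11·(16) = 1.
So (j₀, k₀) = (-2635, 8432); general j = -2635 + 11t, k = 8432 - 35t.
j ≥ 0 ⇒ t ≥ 240; k ≥ 0 ⇒ t ≤ 240. That's 1 value of t.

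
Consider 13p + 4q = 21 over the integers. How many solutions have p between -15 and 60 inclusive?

19

gcd(13, 4):
  13 = 3·4 + 1
  4 = 4·1
so gcd(13, 4) = 1.
Back-substitute for Bézout coefficients:
  1 = 13 - 3·4
  ... = 13·(1) + 4·(-3)
Scale by 21: particular solution (21, -63); reduce p mod 4: (1, 2).
General solution: p = 1 + 4t, q = 2 - 13t for integer t.
-15 ≤ 1 + 4t ≤ 60 gives t ∈ [-4, 14], which is 19 values.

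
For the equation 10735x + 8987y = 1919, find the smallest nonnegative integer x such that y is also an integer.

325

gcd(10735, 8987):
  10735 = 1×8987 + 1748
  8987 = 5×1748 + 247
  1748 = 7×247 + 19
  247 = 13×19
so gcd(10735, 8987) = 19.
19 divides 1919, so solutions exist.
Back-substitute for Bézout coefficients:
  19 = 1748 - 7×247
  ... = 10735×(36) + 8987×(-43)
Scale by 1919/19 = 101: (x₀, y₀) = (3636, -4343).
General solution: x = 3636 + 473t, y = -4343 - 565t for integer t.
x ≥ 0: smallest is 3636 mod 473 = 325 (at t = -7), with y = -388.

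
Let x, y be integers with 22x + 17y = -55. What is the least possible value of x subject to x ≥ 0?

6

gcd(22, 17):
  22 = 1*17 + 5
  17 = 3*5 + 2
  5 = 2*2 + 1
  2 = 2*1
so gcd(22, 17) = 1.
1 divides -55, so solutions exist.
Back-substitute for Bézout coefficients:
  1 = 5 - 2*2
  ... = 22*(7) + 17*(-9)
Scale by -55/1 = -55: (x₀, y₀) = (-385, 495).
General solution: x = -385 + 17t, y = 495 - 22t for integer t.
x ≥ 0: smallest is -385 mod 17 = 6 (at t = 23), with y = -11.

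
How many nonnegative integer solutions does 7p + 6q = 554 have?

13

gcd(7, 6):
  7 = 1×6 + 1
  6 = 6×1
so gcd(7, 6) = 1.
Back-substitute for Bézout coefficients:
  1 = 7 - 1×6
  ... = 7×(1) + 6×(-1)
Scale by 554: one solution is (554, -554). Reduce p mod 6: (2, 90).
General: p = 2 + 6t, q = 90 - 7t.
p ≥ 0 ⇒ t ≥ 0; q ≥ 0 ⇒ t ≤ 12. So t ∈ [0, 12]: 13 solutions.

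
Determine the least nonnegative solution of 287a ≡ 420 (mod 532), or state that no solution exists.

gcd(532, 287) = 7.
7 divides 420, so solutions exist.
By Bézout, 287·(13) + 532·(-7) = 7.
So 287·(13) ≡ 7 (mod 532); multiply by 60: a ≡ 780 (mod 76).
Smallest nonnegative: a = 780 mod 76 = 20.

20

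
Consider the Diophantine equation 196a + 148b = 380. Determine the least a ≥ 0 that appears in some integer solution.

gcd(196, 148) = 4  (196 = 1×148 + 48, 148 = 3×48 + 4, 48 = 12×4).
4 divides 380, so solutions exist.
Back-substituting, 196×(-3) + 148×(4) = 4.
Scale by 380/4 = 95: (a₀, b₀) = (-285, 380).
General solution: a = -285 + 37t, b = 380 - 49t for integer t.
a ≥ 0: smallest is -285 mod 37 = 11 (at t = 8), with b = -12.

11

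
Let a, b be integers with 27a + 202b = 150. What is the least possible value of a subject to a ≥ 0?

28

gcd(202, 27) = 1  (202 = 7×27 + 13, 27 = 2×13 + 1, 13 = 13×1).
1 divides 150, so solutions exist.
Back-substituting, 27×(15) + 202×(-2) = 1.
Scale by 150/1 = 150: (a₀, b₀) = (2250, -300).
General solution: a = 2250 + 202t, b = -300 - 27t for integer t.
a ≥ 0: smallest is 2250 mod 202 = 28 (at t = -11), with b = -3.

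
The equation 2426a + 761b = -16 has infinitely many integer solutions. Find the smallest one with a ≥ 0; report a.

gcd(2426, 761) = 1  (2426 = 3×761 + 143, 761 = 5×143 + 46, 143 = 3×46 + 5, 46 = 9×5 + 1, 5 = 5×1).
1 divides -16, so solutions exist.
Back-substituting, 2426×(-149) + 761×(475) = 1.
Scale by -16/1 = -16: (a₀, b₀) = (2384, -7600).
General solution: a = 2384 + 761t, b = -7600 - 2426t for integer t.
a ≥ 0: smallest is 2384 mod 761 = 101 (at t = -3), with b = -322.

101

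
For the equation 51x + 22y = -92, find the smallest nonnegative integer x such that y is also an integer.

12

gcd(51, 22):
  51 = 2·22 + 7
  22 = 3·7 + 1
  7 = 7·1
so gcd(51, 22) = 1.
1 divides -92, so solutions exist.
Back-substitute for Bézout coefficients:
  1 = 22 - 3·7
  ... = 51·(-3) + 22·(7)
Scale by -92/1 = -92: (x₀, y₀) = (276, -644).
General solution: x = 276 + 22t, y = -644 - 51t for integer t.
x ≥ 0: smallest is 276 mod 22 = 12 (at t = -12), with y = -32.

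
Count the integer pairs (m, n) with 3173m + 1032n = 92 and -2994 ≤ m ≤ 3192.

gcd(3173, 1032):
  3173 = 3·1032 + 77
  1032 = 13·77 + 31
  77 = 2·31 + 15
  31 = 2·15 + 1
  15 = 15·1
so gcd(3173, 1032) = 1.
Back-substitute for Bézout coefficients:
  1 = 31 - 2·15
  ... = 3173·(-67) + 1032·(206)
Scale by 92: particular solution (-6164, 18952); reduce m mod 1032: (28, -86).
General solution: m = 28 + 1032t, n = -86 - 3173t for integer t.
-2994 ≤ 28 + 1032t ≤ 3192 gives t ∈ [-2, 3], which is 6 values.

6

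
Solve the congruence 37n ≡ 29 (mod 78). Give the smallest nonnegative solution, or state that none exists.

gcd(78, 37):
  78 = 2×37 + 4
  37 = 9×4 + 1
  4 = 4×1
so gcd(78, 37) = 1.
1 divides 29, so solutions exist.
Back-substitute for Bézout coefficients:
  1 = 37 - 9×4
  ... = 37×(19) + 78×(-9)
So 37×(19) ≡ 1 (mod 78); multiply by 29: n ≡ 551 (mod 78).
Smallest nonnegative: n = 551 mod 78 = 5.

5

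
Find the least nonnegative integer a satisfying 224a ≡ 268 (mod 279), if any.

gcd(279, 224) = 1.
1 divides 268, so solutions exist.
By Bézout, 224·(71) + 279·(-57) = 1.
So 224·(71) ≡ 1 (mod 279); multiply by 268: a ≡ 19028 (mod 279).
Smallest nonnegative: a = 19028 mod 279 = 56.

56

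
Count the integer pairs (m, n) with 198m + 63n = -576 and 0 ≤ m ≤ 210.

gcd(198, 63) = 9.
By Bézout, 198·(1) + 63·(-3) = 9.
Particular solution: (6, -28).
General solution: m = 6 + 7t, n = -28 - 22t for integer t.
0 ≤ 6 + 7t ≤ 210 gives t ∈ [0, 29], which is 30 values.

30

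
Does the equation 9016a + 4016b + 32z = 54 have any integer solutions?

no

gcd(9016, 4016) = 8  (9016 = 2*4016 + 984, 4016 = 4*984 + 80, 984 = 12*80 + 24, 80 = 3*24 + 8, 24 = 3*8).
gcd(8, 32) = 8.
8 does not divide 54 (remainder 6), so no integer solutions.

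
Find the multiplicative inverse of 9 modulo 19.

gcd(19, 9) = 1  (19 = 2×9 + 1, 9 = 9×1).
Back-substituting, 9×(-2) + 19×(1) = 1.
So 9×-2 ≡ 1 (mod 19), and -2 mod 19 = 17.

17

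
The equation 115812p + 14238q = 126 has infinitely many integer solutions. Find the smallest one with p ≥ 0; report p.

112

gcd(115812, 14238) = 18.
18 divides 126, so solutions exist.
By Bézout, 115812×(-97) + 14238×(789) = 18.
Scale by 126/18 = 7: (p₀, q₀) = (-679, 5523).
General solution: p = -679 + 791t, q = 5523 - 6434t for integer t.
p ≥ 0: smallest is -679 mod 791 = 112 (at t = 1), with q = -911.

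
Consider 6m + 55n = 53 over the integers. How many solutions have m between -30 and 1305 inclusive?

gcd(55, 6) = 1.
By Bézout, 6·(-9) + 55·(1) = 1.
Particular solution: (18, -1).
General solution: m = 18 + 55t, n = -1 - 6t for integer t.
-30 ≤ 18 + 55t ≤ 1305 gives t ∈ [0, 23], which is 24 values.

24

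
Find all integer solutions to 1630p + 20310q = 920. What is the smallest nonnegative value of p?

1583

gcd(20310, 1630) = 10  (20310 = 12×1630 + 750, 1630 = 2×750 + 130, 750 = 5×130 + 100, 130 = 1×100 + 30, 100 = 3×30 + 10, 30 = 3×10).
10 divides 920, so solutions exist.
Back-substituting, 1630×(-623) + 20310×(50) = 10.
Scale by 920/10 = 92: (p₀, q₀) = (-57316, 4600).
General solution: p = -57316 + 2031t, q = 4600 - 163t for integer t.
p ≥ 0: smallest is -57316 mod 2031 = 1583 (at t = 29), with q = -127.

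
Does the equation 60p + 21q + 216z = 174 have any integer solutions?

yes

gcd(60, 21) = 3  (60 = 2×21 + 18, 21 = 1×18 + 3, 18 = 6×3).
gcd(3, 216) = 3.
3 divides 174, so integer solutions exist.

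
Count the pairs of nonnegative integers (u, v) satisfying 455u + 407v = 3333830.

18

gcd(455, 407):
  455 = 1*407 + 48
  407 = 8*48 + 23
  48 = 2*23 + 2
  23 = 11*2 + 1
  2 = 2*1
so gcd(455, 407) = 1.
Back-substitute for Bézout coefficients:
  1 = 23 - 11*2
  ... = 455*(-195) + 407*(218)
Scale by 3333830: one solution is (-650096850, 726774940). Reduce u mod 407: (180, 7990).
General: u = 180 + 407t, v = 7990 - 455t.
u ≥ 0 ⇒ t ≥ 0; v ≥ 0 ⇒ t ≤ 17. So t ∈ [0, 17]: 18 solutions.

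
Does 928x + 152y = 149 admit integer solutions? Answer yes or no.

gcd(928, 152):
  928 = 6·152 + 16
  152 = 9·16 + 8
  16 = 2·8
so gcd(928, 152) = 8.
8 does not divide 149 (remainder 5), so no integer solutions.

no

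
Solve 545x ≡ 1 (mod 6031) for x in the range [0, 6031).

4858

gcd(6031, 545) = 1.
By Bézout, 545·(-1173) + 6031·(106) = 1.
So 545·-1173 ≡ 1 (mod 6031), and -1173 mod 6031 = 4858.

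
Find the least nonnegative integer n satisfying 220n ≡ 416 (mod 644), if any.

gcd(644, 220) = 4.
4 divides 416, so solutions exist.
By Bézout, 220*(41) + 644*(-14) = 4.
So 220*(41) ≡ 4 (mod 644); multiply by 104: n ≡ 4264 (mod 161).
Smallest nonnegative: n = 4264 mod 161 = 78.

78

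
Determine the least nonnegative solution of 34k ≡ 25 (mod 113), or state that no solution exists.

gcd(113, 34) = 1.
1 divides 25, so solutions exist.
By Bézout, 34×(10) + 113×(-3) = 1.
So 34×(10) ≡ 1 (mod 113); multiply by 25: k ≡ 250 (mod 113).
Smallest nonnegative: k = 250 mod 113 = 24.

24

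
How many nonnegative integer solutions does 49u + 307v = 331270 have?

22

gcd(307, 49):
  307 = 6×49 + 13
  49 = 3×13 + 10
  13 = 1×10 + 3
  10 = 3×3 + 1
  3 = 3×1
so gcd(307, 49) = 1.
Back-substitute for Bézout coefficients:
  1 = 10 - 3×3
  ... = 49×(94) + 307×(-15)
Scale by 331270: one solution is (31139380, -4969050). Reduce u mod 307: (63, 1069).
General: u = 63 + 307t, v = 1069 - 49t.
u ≥ 0 ⇒ t ≥ 0; v ≥ 0 ⇒ t ≤ 21. So t ∈ [0, 21]: 22 solutions.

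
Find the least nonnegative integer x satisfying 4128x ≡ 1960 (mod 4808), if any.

386

gcd(4808, 4128) = 8  (4808 = 1×4128 + 680, 4128 = 6×680 + 48, 680 = 14×48 + 8, 48 = 6×8).
8 divides 1960, so solutions exist.
Back-substituting, 4128×(-99) + 4808×(85) = 8.
So 4128×(-99) ≡ 8 (mod 4808); multiply by 245: x ≡ -24255 (mod 601).
Smallest nonnegative: x = -24255 mod 601 = 386.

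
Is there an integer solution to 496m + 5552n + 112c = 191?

gcd(5552, 496):
  5552 = 11*496 + 96
  496 = 5*96 + 16
  96 = 6*16
so gcd(5552, 496) = 16.
gcd(16, 112) = 16.
16 does not divide 191 (remainder 15), so no integer solutions.

no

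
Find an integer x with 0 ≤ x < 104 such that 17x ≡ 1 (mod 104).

gcd(104, 17) = 1.
By Bézout, 17×(49) + 104×(-8) = 1.
So 17×49 ≡ 1 (mod 104), and 49 mod 104 = 49.

49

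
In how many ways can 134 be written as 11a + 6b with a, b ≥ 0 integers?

2

gcd(11, 6) = 1.
By Bézout, 11·(-1) + 6·(2) = 1.
One solution: (4, 15).
General: a = 4 + 6t, b = 15 - 11t.
a ≥ 0 ⇒ t ≥ 0; b ≥ 0 ⇒ t ≤ 1. So t ∈ [0, 1]: 2 solutions.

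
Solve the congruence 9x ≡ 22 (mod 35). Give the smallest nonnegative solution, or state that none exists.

18

gcd(35, 9) = 1.
1 divides 22, so solutions exist.
By Bézout, 9*(4) + 35*(-1) = 1.
So 9*(4) ≡ 1 (mod 35); multiply by 22: x ≡ 88 (mod 35).
Smallest nonnegative: x = 88 mod 35 = 18.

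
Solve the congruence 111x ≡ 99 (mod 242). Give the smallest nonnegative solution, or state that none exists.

99

gcd(242, 111) = 1.
1 divides 99, so solutions exist.
By Bézout, 111·(-109) + 242·(50) = 1.
So 111·(-109) ≡ 1 (mod 242); multiply by 99: x ≡ -10791 (mod 242).
Smallest nonnegative: x = -10791 mod 242 = 99.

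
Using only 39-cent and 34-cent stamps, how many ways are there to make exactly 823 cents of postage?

Need nonnegative integers with 39j + 34k = 823.
gcd(39, 34) = 1, and 39·(7) + 34·(-8) = 1.
So (j₀, k₀) = (5761, -6584); general j = 5761 + 34t, k = -6584 - 39t.
j ≥ 0 ⇒ t ≥ -169; k ≥ 0 ⇒ t ≤ -169. That's 1 value of t.

1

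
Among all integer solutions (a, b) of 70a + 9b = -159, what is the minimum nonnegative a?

3

gcd(70, 9) = 1  (70 = 7*9 + 7, 9 = 1*7 + 2, 7 = 3*2 + 1, 2 = 2*1).
1 divides -159, so solutions exist.
Back-substituting, 70*(4) + 9*(-31) = 1.
Scale by -159/1 = -159: (a₀, b₀) = (-636, 4929).
General solution: a = -636 + 9t, b = 4929 - 70t for integer t.
a ≥ 0: smallest is -636 mod 9 = 3 (at t = 71), with b = -41.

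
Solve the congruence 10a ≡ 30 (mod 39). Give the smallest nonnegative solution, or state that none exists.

gcd(39, 10):
  39 = 3×10 + 9
  10 = 1×9 + 1
  9 = 9×1
so gcd(39, 10) = 1.
1 divides 30, so solutions exist.
Back-substitute for Bézout coefficients:
  1 = 10 - 1×9
  ... = 10×(4) + 39×(-1)
So 10×(4) ≡ 1 (mod 39); multiply by 30: a ≡ 120 (mod 39).
Smallest nonnegative: a = 120 mod 39 = 3.

3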